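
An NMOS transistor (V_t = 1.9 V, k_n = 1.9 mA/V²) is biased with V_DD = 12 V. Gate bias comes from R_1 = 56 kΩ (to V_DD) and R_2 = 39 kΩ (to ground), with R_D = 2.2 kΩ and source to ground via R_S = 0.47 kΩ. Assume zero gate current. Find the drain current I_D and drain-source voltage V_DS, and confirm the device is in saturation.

I_D ≈ 2.8 mA, V_DS ≈ 4.5 V

V_G = V_DD·R_2/(R_1+R_2) = 12×39/95 = 4.93 V.
Assume saturation: I_D = (k_n/2)(V_GS − V_t)² with V_GS = V_G − I_D·R_S = 4.93 − 0.47·I_D.
Substituting gives 0.21·I_D² − 3.7·I_D + 8.7 = 0, with roots I_D = 2.79 or 14.9 mA.
The root I_D = 14.9 mA gives V_GS = -2.05 V ≤ V_t, so take I_D = 2.79 mA.
Then V_GS = 3.61 V and V_DS = V_DD − I_D(R_D+R_S) = 12 − 2.79×2.67 = 4.55 V.
Saturation requires V_DS ≥ V_GS − V_t = 1.71 V; 4.55 ≥ 1.71 ✓.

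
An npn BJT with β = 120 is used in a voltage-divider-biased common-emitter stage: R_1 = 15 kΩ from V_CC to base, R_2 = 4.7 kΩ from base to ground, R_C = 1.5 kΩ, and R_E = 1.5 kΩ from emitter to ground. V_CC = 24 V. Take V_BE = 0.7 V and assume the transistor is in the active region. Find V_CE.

V_CE ≈ 14 V

Thevenize the base divider: V_Th = V_CC·R_2/(R_1+R_2) = 24×4.7/19.7 = 5.73 V, R_Th = R_1‖R_2 = 3.58 kΩ.
Base-emitter loop: V_Th = I_B·R_Th + V_BE + (β+1)I_B·R_E, so I_B = (5.73 − 0.7) / (3.58 + 121×1.5) = 0.0272 mA.
I_C = β·I_B = 120×0.0272 = 3.26 mA, and I_E = (β+1)I_B = 3.29 mA.
V_CE = V_CC − I_C·R_C − I_E·R_E = 24 − 3.26×1.5 − 3.29×1.5 = 14.2 V.
V_CE = 14.2 V > 0.2 V confirms active-region operation.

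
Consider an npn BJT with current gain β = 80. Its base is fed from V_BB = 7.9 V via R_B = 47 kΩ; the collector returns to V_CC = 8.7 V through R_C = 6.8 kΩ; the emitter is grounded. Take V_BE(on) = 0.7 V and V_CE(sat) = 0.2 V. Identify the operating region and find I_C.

saturation; I_C ≈ 1.2 mA

Assume active: I_B = (7.9 − 0.7)/47 = 0.153 mA, giving I_C = β·I_B = 12.3 mA.
But then V_CE = 8.7 − 12.3×6.8 = -74.6 V < V_CE(sat) = 0.2 V — impossible in the active region.
So the transistor is saturated. With V_CE = 0.2 V, I_C = (V_CC − 0.2)/R_C = 8.5/6.8 = 1.25 mA.
Check: β·I_B = 12.3 mA > I_C = 1.25 mA, confirming saturation.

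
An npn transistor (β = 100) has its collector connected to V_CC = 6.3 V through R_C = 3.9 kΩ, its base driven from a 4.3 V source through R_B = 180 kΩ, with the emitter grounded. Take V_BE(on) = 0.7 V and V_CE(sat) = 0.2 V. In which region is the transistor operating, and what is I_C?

Assume active: I_B = (4.3 − 0.7)/180 = 0.02 mA, giving I_C = β·I_B = 2 mA.
But then V_CE = 6.3 − 2×3.9 = -1.5 V < V_CE(sat) = 0.2 V — impossible in the active region.
So the transistor is saturated. With V_CE = 0.2 V, I_C = (V_CC − 0.2)/R_C = 6.1/3.9 = 1.56 mA.
Check: β·I_B = 2 mA > I_C = 1.56 mA, confirming saturation.

saturation; I_C ≈ 1.6 mA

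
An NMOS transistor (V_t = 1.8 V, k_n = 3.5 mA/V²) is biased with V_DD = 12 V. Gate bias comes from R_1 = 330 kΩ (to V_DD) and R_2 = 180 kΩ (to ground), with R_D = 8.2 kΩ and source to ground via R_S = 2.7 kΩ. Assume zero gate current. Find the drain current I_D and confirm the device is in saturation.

V_G = V_DD·R_2/(R_1+R_2) = 12×180/510 = 4.24 V.
Assume saturation: I_D = (k_n/2)(V_GS − V_t)² with V_GS = V_G − I_D·R_S = 4.24 − 2.7·I_D.
Substituting gives 12.8·I_D² − 24·I_D + 10.4 = 0, with roots I_D = 0.672 or 1.21 mA.
The root I_D = 1.21 mA gives V_GS = 0.969 V ≤ V_t, so take I_D = 0.672 mA.
Then V_GS = 2.42 V and V_DS = V_DD − I_D(R_D+R_S) = 12 − 0.672×10.9 = 4.67 V.
Saturation requires V_DS ≥ V_GS − V_t = 0.62 V; 4.67 ≥ 0.62 ✓.

I_D ≈ 0.67 mA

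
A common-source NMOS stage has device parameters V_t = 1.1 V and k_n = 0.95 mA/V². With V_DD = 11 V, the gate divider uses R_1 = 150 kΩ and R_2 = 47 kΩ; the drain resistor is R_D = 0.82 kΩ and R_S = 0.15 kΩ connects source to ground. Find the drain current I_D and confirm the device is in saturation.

V_G = V_DD·R_2/(R_1+R_2) = 11×47/197 = 2.62 V.
Assume saturation: I_D = (k_n/2)(V_GS − V_t)² with V_GS = V_G − I_D·R_S = 2.62 − 0.15·I_D.
Substituting gives 0.0107·I_D² − 1.22·I_D + 1.1 = 0, with roots I_D = 0.914 or 113 mA.
The root I_D = 113 mA gives V_GS = -14.3 V ≤ V_t, so take I_D = 0.914 mA.
Then V_GS = 2.49 V and V_DS = V_DD − I_D(R_D+R_S) = 11 − 0.914×0.97 = 10.1 V.
Saturation requires V_DS ≥ V_GS − V_t = 1.39 V; 10.1 ≥ 1.39 ✓.

I_D ≈ 0.91 mA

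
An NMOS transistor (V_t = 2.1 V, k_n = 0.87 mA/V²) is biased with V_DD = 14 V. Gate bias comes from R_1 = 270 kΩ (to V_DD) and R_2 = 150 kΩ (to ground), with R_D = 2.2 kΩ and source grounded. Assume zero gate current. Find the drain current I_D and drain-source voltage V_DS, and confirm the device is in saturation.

I_D ≈ 3.7 mA, V_DS ≈ 6 V

V_G = V_DD·R_2/(R_1+R_2) = 14×150/420 = 5 V. With the source grounded, V_GS = V_G = 5 V.
Assume saturation: I_D = (k_n/2)(V_GS − V_t)² = (0.87/2)×(5 − 2.1)² = 0.435×2.9² = 3.66 mA.
V_DS = V_DD − I_D·R_D = 14 − 3.66×2.2 = 5.95 V.
Saturation requires V_DS ≥ V_GS − V_t = 2.9 V; 5.95 ≥ 2.9 ✓.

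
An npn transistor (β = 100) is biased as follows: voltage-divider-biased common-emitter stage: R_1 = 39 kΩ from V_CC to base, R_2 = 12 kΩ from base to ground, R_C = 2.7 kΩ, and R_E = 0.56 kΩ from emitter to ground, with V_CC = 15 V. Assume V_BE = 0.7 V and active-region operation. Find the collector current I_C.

Thevenize the base divider: V_Th = V_CC·R_2/(R_1+R_2) = 15×12/51 = 3.53 V, R_Th = R_1‖R_2 = 9.18 kΩ.
Base-emitter loop: V_Th = I_B·R_Th + V_BE + (β+1)I_B·R_E, so I_B = (3.53 − 0.7) / (9.18 + 101×0.56) = 0.043 mA.
I_C = β·I_B = 100×0.043 = 4.3 mA, and I_E = (β+1)I_B = 4.35 mA.
V_CE = V_CC − I_C·R_C − I_E·R_E = 15 − 4.3×2.7 − 4.35×0.56 = 0.944 V.
V_CE = 0.944 V > 0.2 V confirms active-region operation.

I_C ≈ 4.3 mA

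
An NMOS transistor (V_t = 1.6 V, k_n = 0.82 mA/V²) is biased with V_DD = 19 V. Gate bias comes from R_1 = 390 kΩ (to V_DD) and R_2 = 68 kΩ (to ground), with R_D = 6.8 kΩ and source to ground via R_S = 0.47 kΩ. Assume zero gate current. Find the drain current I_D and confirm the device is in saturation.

V_G = V_DD·R_2/(R_1+R_2) = 19×68/458 = 2.82 V.
Assume saturation: I_D = (k_n/2)(V_GS − V_t)² with V_GS = V_G − I_D·R_S = 2.82 − 0.47·I_D.
Substituting gives 0.0906·I_D² − 1.47·I_D + 0.611 = 0, with roots I_D = 0.427 or 15.8 mA.
The root I_D = 15.8 mA gives V_GS = -4.61 V ≤ V_t, so take I_D = 0.427 mA.
Then V_GS = 2.62 V and V_DS = V_DD − I_D(R_D+R_S) = 19 − 0.427×7.27 = 15.9 V.
Saturation requires V_DS ≥ V_GS − V_t = 1.02 V; 15.9 ≥ 1.02 ✓.

I_D ≈ 0.43 mA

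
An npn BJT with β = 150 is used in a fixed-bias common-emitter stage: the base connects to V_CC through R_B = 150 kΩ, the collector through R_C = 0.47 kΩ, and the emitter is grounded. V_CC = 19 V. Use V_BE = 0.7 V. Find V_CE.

Base loop: V_CC = I_B·R_B + V_BE, so I_B = (19 − 0.7)/150 kΩ = 0.122 mA.
In the active region I_C = β·I_B = 150 × 0.122 = 18.3 mA.
Collector loop: V_CE = V_CC − I_C·R_C = 19 − 18.3×0.47 = 10.4 V.
Since V_CE = 10.4 V > V_CE(sat) ≈ 0.2 V, the transistor is in the active region as assumed.

V_CE ≈ 10 V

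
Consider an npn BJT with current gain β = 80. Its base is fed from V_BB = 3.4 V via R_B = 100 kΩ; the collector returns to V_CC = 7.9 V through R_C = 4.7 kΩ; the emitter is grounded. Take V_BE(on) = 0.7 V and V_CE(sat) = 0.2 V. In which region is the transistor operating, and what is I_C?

saturation; I_C ≈ 1.6 mA

Assume active: I_B = (3.4 − 0.7)/100 = 0.027 mA, giving I_C = β·I_B = 2.16 mA.
But then V_CE = 7.9 − 2.16×4.7 = -2.25 V < V_CE(sat) = 0.2 V — impossible in the active region.
So the transistor is saturated. With V_CE = 0.2 V, I_C = (V_CC − 0.2)/R_C = 7.7/4.7 = 1.64 mA.
Check: β·I_B = 2.16 mA > I_C = 1.64 mA, confirming saturation.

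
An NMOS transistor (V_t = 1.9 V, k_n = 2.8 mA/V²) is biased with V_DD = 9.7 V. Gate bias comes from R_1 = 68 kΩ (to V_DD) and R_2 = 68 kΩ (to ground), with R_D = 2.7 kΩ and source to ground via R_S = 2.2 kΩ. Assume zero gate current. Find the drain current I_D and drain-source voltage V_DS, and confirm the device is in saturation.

I_D ≈ 0.96 mA, V_DS ≈ 5 V

V_G = V_DD·R_2/(R_1+R_2) = 9.7×68/136 = 4.85 V.
Assume saturation: I_D = (k_n/2)(V_GS − V_t)² with V_GS = V_G − I_D·R_S = 4.85 − 2.2·I_D.
Substituting gives 6.78·I_D² − 19.2·I_D + 12.2 = 0, with roots I_D = 0.964 or 1.87 mA.
The root I_D = 1.87 mA gives V_GS = 0.746 V ≤ V_t, so take I_D = 0.964 mA.
Then V_GS = 2.73 V and V_DS = V_DD − I_D(R_D+R_S) = 9.7 − 0.964×4.9 = 4.98 V.
Saturation requires V_DS ≥ V_GS − V_t = 0.83 V; 4.98 ≥ 0.83 ✓.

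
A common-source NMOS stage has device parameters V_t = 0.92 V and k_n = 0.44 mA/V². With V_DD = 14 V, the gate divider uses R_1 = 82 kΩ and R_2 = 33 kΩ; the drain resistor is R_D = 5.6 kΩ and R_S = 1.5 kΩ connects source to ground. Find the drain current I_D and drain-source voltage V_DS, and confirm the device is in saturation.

V_G = V_DD·R_2/(R_1+R_2) = 14×33/115 = 4.02 V.
Assume saturation: I_D = (k_n/2)(V_GS − V_t)² with V_GS = V_G − I_D·R_S = 4.02 − 1.5·I_D.
Substituting gives 0.495·I_D² − 3.04·I_D + 2.11 = 0, with roots I_D = 0.796 or 5.35 mA.
The root I_D = 5.35 mA gives V_GS = -4.01 V ≤ V_t, so take I_D = 0.796 mA.
Then V_GS = 2.82 V and V_DS = V_DD − I_D(R_D+R_S) = 14 − 0.796×7.1 = 8.35 V.
Saturation requires V_DS ≥ V_GS − V_t = 1.9 V; 8.35 ≥ 1.9 ✓.

I_D ≈ 0.8 mA, V_DS ≈ 8.3 V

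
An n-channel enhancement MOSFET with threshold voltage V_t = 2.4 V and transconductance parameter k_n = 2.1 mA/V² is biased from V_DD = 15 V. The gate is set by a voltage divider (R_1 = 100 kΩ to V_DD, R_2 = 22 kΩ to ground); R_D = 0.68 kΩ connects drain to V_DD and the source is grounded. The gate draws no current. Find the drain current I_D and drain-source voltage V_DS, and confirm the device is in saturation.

V_G = V_DD·R_2/(R_1+R_2) = 15×22/122 = 2.7 V. With the source grounded, V_GS = V_G = 2.7 V.
Assume saturation: I_D = (k_n/2)(V_GS − V_t)² = (2.1/2)×(2.7 − 2.4)² = 1.05×0.305² = 0.0976 mA.
V_DS = V_DD − I_D·R_D = 15 − 0.0976×0.68 = 14.9 V.
Saturation requires V_DS ≥ V_GS − V_t = 0.305 V; 14.9 ≥ 0.305 ✓.

I_D ≈ 0.098 mA, V_DS ≈ 15 V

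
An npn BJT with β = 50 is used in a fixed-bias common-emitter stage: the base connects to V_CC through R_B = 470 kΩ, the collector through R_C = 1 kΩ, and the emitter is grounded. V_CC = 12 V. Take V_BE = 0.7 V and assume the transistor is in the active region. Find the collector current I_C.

Base loop: V_CC = I_B·R_B + V_BE, so I_B = (12 − 0.7)/470 kΩ = 0.024 mA.
In the active region I_C = β·I_B = 50 × 0.024 = 1.2 mA.
Collector loop: V_CE = V_CC − I_C·R_C = 12 − 1.2×1 = 10.8 V.
Since V_CE = 10.8 V > V_CE(sat) ≈ 0.2 V, the transistor is in the active region as assumed.

I_C ≈ 1.2 mA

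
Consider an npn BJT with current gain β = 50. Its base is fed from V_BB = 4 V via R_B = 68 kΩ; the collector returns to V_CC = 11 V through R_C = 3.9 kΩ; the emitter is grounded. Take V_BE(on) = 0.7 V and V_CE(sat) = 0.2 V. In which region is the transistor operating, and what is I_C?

active; I_C ≈ 2.4 mA

Assume active. Base-emitter loop: I_B = (V_BB − V_BE)/R_B = (4 − 0.7)/68 = 0.0485 mA.
I_C = β·I_B = 50×0.0485 = 2.43 mA.
V_CE = V_CC − I_C·R_C = 11 − 2.43×3.9 = 1.54 V > V_CE(sat), so the active-region assumption holds.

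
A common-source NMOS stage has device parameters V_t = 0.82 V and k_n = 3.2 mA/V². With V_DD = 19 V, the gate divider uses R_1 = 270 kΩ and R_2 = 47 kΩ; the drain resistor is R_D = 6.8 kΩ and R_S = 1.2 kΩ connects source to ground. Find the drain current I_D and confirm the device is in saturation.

I_D ≈ 1 mA

V_G = V_DD·R_2/(R_1+R_2) = 19×47/317 = 2.82 V.
Assume saturation: I_D = (k_n/2)(V_GS − V_t)² with V_GS = V_G − I_D·R_S = 2.82 − 1.2·I_D.
Substituting gives 2.3·I_D² − 8.67·I_D + 6.38 = 0, with roots I_D = 1 or 2.76 mA.
The root I_D = 2.76 mA gives V_GS = -0.493 V ≤ V_t, so take I_D = 1 mA.
Then V_GS = 1.61 V and V_DS = V_DD − I_D(R_D+R_S) = 19 − 1×8 = 11 V.
Saturation requires V_DS ≥ V_GS − V_t = 0.792 V; 11 ≥ 0.792 ✓.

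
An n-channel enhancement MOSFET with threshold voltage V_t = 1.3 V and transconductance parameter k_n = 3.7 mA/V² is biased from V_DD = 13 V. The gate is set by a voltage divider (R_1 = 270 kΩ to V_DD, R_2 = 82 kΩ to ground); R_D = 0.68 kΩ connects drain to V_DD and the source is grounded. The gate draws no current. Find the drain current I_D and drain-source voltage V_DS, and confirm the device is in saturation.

V_G = V_DD·R_2/(R_1+R_2) = 13×82/352 = 3.03 V. With the source grounded, V_GS = V_G = 3.03 V.
Assume saturation: I_D = (k_n/2)(V_GS − V_t)² = (3.7/2)×(3.03 − 1.3)² = 1.85×1.73² = 5.53 mA.
V_DS = V_DD − I_D·R_D = 13 − 5.53×0.68 = 9.24 V.
Saturation requires V_DS ≥ V_GS − V_t = 1.73 V; 9.24 ≥ 1.73 ✓.

I_D ≈ 5.5 mA, V_DS ≈ 9.2 V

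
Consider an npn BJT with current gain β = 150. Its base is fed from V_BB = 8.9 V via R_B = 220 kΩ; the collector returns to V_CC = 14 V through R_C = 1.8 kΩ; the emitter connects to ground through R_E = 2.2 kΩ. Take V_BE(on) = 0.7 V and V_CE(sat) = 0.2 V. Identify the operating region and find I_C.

active; I_C ≈ 2.2 mA

Assume active. Base-emitter loop: I_B = (V_BB − V_BE)/(R_B + (β+1)R_E) = (8.9 − 0.7)/(220 + 151×2.2) = 0.0148 mA.
I_C = β·I_B = 150×0.0148 = 2.23 mA.
V_CE = V_CC − I_C·R_C − I_E·R_E = 14 − 2.23×1.8 − 2.24×2.2 = 5.06 V > V_CE(sat), so the active-region assumption holds.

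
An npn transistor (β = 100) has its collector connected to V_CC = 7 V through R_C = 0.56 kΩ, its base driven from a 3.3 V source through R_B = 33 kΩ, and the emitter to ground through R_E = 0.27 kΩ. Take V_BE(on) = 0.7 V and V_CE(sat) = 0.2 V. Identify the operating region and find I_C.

Assume active. Base-emitter loop: I_B = (V_BB − V_BE)/(R_B + (β+1)R_E) = (3.3 − 0.7)/(33 + 101×0.27) = 0.0431 mA.
I_C = β·I_B = 100×0.0431 = 4.31 mA.
V_CE = V_CC − I_C·R_C − I_E·R_E = 7 − 4.31×0.56 − 4.36×0.27 = 3.41 V > V_CE(sat), so the active-region assumption holds.

active; I_C ≈ 4.3 mA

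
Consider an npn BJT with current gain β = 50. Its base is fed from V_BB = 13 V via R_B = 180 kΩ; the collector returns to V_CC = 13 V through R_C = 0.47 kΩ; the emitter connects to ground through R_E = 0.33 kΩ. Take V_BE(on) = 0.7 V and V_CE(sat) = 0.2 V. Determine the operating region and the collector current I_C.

active; I_C ≈ 3.1 mA

Assume active. Base-emitter loop: I_B = (V_BB − V_BE)/(R_B + (β+1)R_E) = (13 − 0.7)/(180 + 51×0.33) = 0.0625 mA.
I_C = β·I_B = 50×0.0625 = 3.12 mA.
V_CE = V_CC − I_C·R_C − I_E·R_E = 13 − 3.12×0.47 − 3.19×0.33 = 10.5 V > V_CE(sat), so the active-region assumption holds.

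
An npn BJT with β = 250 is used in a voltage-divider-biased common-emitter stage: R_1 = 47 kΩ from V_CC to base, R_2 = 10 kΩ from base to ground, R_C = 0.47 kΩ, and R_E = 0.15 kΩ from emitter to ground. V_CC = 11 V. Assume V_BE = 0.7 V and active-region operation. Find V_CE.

Thevenize the base divider: V_Th = V_CC·R_2/(R_1+R_2) = 11×10/57 = 1.93 V, R_Th = R_1‖R_2 = 8.25 kΩ.
Base-emitter loop: V_Th = I_B·R_Th + V_BE + (β+1)I_B·R_E, so I_B = (1.93 − 0.7) / (8.25 + 251×0.15) = 0.0268 mA.
I_C = β·I_B = 250×0.0268 = 6.7 mA, and I_E = (β+1)I_B = 6.73 mA.
V_CE = V_CC − I_C·R_C − I_E·R_E = 11 − 6.7×0.47 − 6.73×0.15 = 6.84 V.
V_CE = 6.84 V > 0.2 V confirms active-region operation.

V_CE ≈ 6.8 V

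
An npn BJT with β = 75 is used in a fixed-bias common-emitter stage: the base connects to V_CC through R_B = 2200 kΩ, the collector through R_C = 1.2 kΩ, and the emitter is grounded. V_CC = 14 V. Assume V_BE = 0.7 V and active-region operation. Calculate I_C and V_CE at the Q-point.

I_C ≈ 0.45 mA, V_CE ≈ 13 V

Base loop: V_CC = I_B·R_B + V_BE, so I_B = (14 − 0.7)/2200 kΩ = 0.00605 mA.
In the active region I_C = β·I_B = 75 × 0.00605 = 0.453 mA.
Collector loop: V_CE = V_CC − I_C·R_C = 14 − 0.453×1.2 = 13.5 V.
Since V_CE = 13.5 V > V_CE(sat) ≈ 0.2 V, the transistor is in the active region as assumed.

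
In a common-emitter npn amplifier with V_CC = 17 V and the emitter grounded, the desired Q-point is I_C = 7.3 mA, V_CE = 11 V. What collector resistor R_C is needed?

R_C ≈ 0.82 kΩ

Collector loop: V_CC = I_C·R_C + V_CE.
R_C = (V_CC − V_CE)/I_C = (17 − 11)/7.3 = 0.822 kΩ.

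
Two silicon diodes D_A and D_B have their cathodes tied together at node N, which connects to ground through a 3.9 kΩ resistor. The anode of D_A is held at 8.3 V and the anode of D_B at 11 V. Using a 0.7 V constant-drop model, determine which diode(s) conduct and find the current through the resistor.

Only D_B conducts; I_R ≈ 2.6 mA

Assume both conduct. Then node N would need to be at both 8.3−0.7 = 7.6 V and 11−0.7 = 10.3 V, which is impossible.
Assume only D_B conducts: V_N = 11 − 0.7 = 10.3 V, so I_R = 10.3/3.9 = 2.64 mA.
Check D_A: its anode-to-cathode voltage is 8.3 − 10.3 = -2 V < 0.7 V, so it is off. The assumption is consistent.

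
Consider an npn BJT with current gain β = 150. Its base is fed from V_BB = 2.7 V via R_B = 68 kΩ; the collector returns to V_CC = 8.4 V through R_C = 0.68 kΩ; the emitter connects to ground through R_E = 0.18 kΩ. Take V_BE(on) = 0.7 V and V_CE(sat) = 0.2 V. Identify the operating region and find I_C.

Assume active. Base-emitter loop: I_B = (V_BB − V_BE)/(R_B + (β+1)R_E) = (2.7 − 0.7)/(68 + 151×0.18) = 0.021 mA.
I_C = β·I_B = 150×0.021 = 3.15 mA.
V_CE = V_CC − I_C·R_C − I_E·R_E = 8.4 − 3.15×0.68 − 3.17×0.18 = 5.69 V > V_CE(sat), so the active-region assumption holds.

active; I_C ≈ 3.2 mA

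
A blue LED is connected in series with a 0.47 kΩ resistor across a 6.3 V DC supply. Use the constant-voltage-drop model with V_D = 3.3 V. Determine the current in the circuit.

I ≈ 6.4 mA

KVL around the loop: 6.3 = V_D + I·R = 3.3 + I × 0.47 kΩ.
So I = (6.3 − 3.3) / 0.47 kΩ = 3 / 0.47 = 6.38 mA.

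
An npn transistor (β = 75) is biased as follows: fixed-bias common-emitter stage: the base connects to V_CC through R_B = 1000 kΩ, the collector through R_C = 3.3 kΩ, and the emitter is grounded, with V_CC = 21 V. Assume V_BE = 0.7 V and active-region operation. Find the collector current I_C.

I_C ≈ 1.5 mA

Base loop: V_CC = I_B·R_B + V_BE, so I_B = (21 − 0.7)/1000 kΩ = 0.0203 mA.
In the active region I_C = β·I_B = 75 × 0.0203 = 1.52 mA.
Collector loop: V_CE = V_CC − I_C·R_C = 21 − 1.52×3.3 = 16 V.
Since V_CE = 16 V > V_CE(sat) ≈ 0.2 V, the transistor is in the active region as assumed.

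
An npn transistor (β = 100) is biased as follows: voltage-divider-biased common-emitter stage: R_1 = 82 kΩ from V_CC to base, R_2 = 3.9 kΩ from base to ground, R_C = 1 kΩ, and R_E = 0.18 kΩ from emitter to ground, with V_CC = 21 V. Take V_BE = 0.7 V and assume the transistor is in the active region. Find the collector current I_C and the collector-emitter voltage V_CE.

Thevenize the base divider: V_Th = V_CC·R_2/(R_1+R_2) = 21×3.9/85.9 = 0.953 V, R_Th = R_1‖R_2 = 3.72 kΩ.
Base-emitter loop: V_Th = I_B·R_Th + V_BE + (β+1)I_B·R_E, so I_B = (0.953 − 0.7) / (3.72 + 101×0.18) = 0.0116 mA.
I_C = β·I_B = 100×0.0116 = 1.16 mA, and I_E = (β+1)I_B = 1.17 mA.
V_CE = V_CC − I_C·R_C − I_E·R_E = 21 − 1.16×1 − 1.17×0.18 = 19.6 V.
V_CE = 19.6 V > 0.2 V confirms active-region operation.

I_C ≈ 1.2 mA, V_CE ≈ 20 V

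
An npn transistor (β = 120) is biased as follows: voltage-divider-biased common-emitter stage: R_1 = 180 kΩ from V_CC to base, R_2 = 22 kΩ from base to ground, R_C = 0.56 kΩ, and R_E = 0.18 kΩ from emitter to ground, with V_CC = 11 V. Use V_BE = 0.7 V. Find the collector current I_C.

Thevenize the base divider: V_Th = V_CC·R_2/(R_1+R_2) = 11×22/202 = 1.2 V, R_Th = R_1‖R_2 = 19.6 kΩ.
Base-emitter loop: V_Th = I_B·R_Th + V_BE + (β+1)I_B·R_E, so I_B = (1.2 − 0.7) / (19.6 + 121×0.18) = 0.012 mA.
I_C = β·I_B = 120×0.012 = 1.44 mA, and I_E = (β+1)I_B = 1.46 mA.
V_CE = V_CC − I_C·R_C − I_E·R_E = 11 − 1.44×0.56 − 1.46×0.18 = 9.93 V.
V_CE = 9.93 V > 0.2 V confirms active-region operation.

I_C ≈ 1.4 mA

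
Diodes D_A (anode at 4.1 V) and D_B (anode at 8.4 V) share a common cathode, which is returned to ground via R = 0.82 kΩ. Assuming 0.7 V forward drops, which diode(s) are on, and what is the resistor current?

Assume both conduct. Then node N would need to be at both 4.1−0.7 = 3.4 V and 8.4−0.7 = 7.7 V, which is impossible.
Assume only D_B conducts: V_N = 8.4 − 0.7 = 7.7 V, so I_R = 7.7/0.82 = 9.39 mA.
Check D_A: its anode-to-cathode voltage is 4.1 − 7.7 = -3.6 V < 0.7 V, so it is off. The assumption is consistent.

Only D_B conducts; I_R ≈ 9.4 mA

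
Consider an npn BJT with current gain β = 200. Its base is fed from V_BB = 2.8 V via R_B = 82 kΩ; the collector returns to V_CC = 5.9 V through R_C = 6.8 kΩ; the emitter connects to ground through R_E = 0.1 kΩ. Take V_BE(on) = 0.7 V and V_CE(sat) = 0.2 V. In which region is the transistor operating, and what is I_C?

saturation; I_C ≈ 0.83 mA

Assume active: I_B = (2.8 − 0.7)/(82 + 201×0.1) = 0.0206 mA, I_C = β·I_B = 4.11 mA.
Then V_CE = 5.9 − 4.11×6.8 − 4.13×0.1 = -22.5 V < 0.2 V — the active assumption fails.
Re-solve with V_CE = 0.2 V. KCL at the emitter: V_E/R_E = (V_BB−0.7−V_E)/R_B + (V_CC−0.2−V_E)/R_C, giving V_E = 0.085 V.
I_C = (V_CC − 0.2 − V_E)/R_C = (5.7 − 0.085)/6.8 = 0.826 mA.
Check: I_B = (2.1 − 0.085)/82 = 0.0246 mA, and β·I_B = 4.91 mA > I_C, confirming saturation.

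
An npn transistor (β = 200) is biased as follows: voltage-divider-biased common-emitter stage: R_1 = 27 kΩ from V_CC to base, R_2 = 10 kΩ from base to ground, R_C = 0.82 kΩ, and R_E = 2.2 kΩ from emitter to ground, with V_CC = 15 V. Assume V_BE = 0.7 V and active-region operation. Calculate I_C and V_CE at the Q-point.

Thevenize the base divider: V_Th = V_CC·R_2/(R_1+R_2) = 15×10/37 = 4.05 V, R_Th = R_1‖R_2 = 7.3 kΩ.
Base-emitter loop: V_Th = I_B·R_Th + V_BE + (β+1)I_B·R_E, so I_B = (4.05 − 0.7) / (7.3 + 201×2.2) = 0.00746 mA.
I_C = β·I_B = 200×0.00746 = 1.49 mA, and I_E = (β+1)I_B = 1.5 mA.
V_CE = V_CC − I_C·R_C − I_E·R_E = 15 − 1.49×0.82 − 1.5×2.2 = 10.5 V.
V_CE = 10.5 V > 0.2 V confirms active-region operation.

I_C ≈ 1.5 mA, V_CE ≈ 10 V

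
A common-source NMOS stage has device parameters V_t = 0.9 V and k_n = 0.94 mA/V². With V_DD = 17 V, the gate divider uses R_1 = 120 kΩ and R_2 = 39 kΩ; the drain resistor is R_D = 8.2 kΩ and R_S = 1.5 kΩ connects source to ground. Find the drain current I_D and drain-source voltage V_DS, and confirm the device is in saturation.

I_D ≈ 1.1 mA, V_DS ≈ 5.9 V

V_G = V_DD·R_2/(R_1+R_2) = 17×39/159 = 4.17 V.
Assume saturation: I_D = (k_n/2)(V_GS − V_t)² with V_GS = V_G − I_D·R_S = 4.17 − 1.5·I_D.
Substituting gives 1.06·I_D² − 5.61·I_D + 5.03 = 0, with roots I_D = 1.14 or 4.16 mA.
The root I_D = 4.16 mA gives V_GS = -2.08 V ≤ V_t, so take I_D = 1.14 mA.
Then V_GS = 2.46 V and V_DS = V_DD − I_D(R_D+R_S) = 17 − 1.14×9.7 = 5.93 V.
Saturation requires V_DS ≥ V_GS − V_t = 1.56 V; 5.93 ≥ 1.56 ✓.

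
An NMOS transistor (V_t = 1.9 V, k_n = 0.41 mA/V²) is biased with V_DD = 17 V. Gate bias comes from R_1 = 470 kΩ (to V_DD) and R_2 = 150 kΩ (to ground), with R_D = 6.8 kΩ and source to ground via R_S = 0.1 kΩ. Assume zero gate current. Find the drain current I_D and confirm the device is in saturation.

I_D ≈ 0.92 mA

V_G = V_DD·R_2/(R_1+R_2) = 17×150/620 = 4.11 V.
Assume saturation: I_D = (k_n/2)(V_GS − V_t)² with V_GS = V_G − I_D·R_S = 4.11 − 0.1·I_D.
Substituting gives 0.00205·I_D² − 1.09·I_D + 1 = 0, with roots I_D = 0.922 or 531 mA.
The root I_D = 531 mA gives V_GS = -49 V ≤ V_t, so take I_D = 0.922 mA.
Then V_GS = 4.02 V and V_DS = V_DD − I_D(R_D+R_S) = 17 − 0.922×6.9 = 10.6 V.
Saturation requires V_DS ≥ V_GS − V_t = 2.12 V; 10.6 ≥ 2.12 ✓.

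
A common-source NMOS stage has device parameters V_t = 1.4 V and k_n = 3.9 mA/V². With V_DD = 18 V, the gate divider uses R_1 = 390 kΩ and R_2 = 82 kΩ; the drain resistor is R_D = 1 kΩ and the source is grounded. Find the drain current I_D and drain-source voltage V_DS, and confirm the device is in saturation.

V_G = V_DD·R_2/(R_1+R_2) = 18×82/472 = 3.13 V. With the source grounded, V_GS = V_G = 3.13 V.
Assume saturation: I_D = (k_n/2)(V_GS − V_t)² = (3.9/2)×(3.13 − 1.4)² = 1.95×1.73² = 5.82 mA.
V_DS = V_DD − I_D·R_D = 18 − 5.82×1 = 12.2 V.
Saturation requires V_DS ≥ V_GS − V_t = 1.73 V; 12.2 ≥ 1.73 ✓.

I_D ≈ 5.8 mA, V_DS ≈ 12 V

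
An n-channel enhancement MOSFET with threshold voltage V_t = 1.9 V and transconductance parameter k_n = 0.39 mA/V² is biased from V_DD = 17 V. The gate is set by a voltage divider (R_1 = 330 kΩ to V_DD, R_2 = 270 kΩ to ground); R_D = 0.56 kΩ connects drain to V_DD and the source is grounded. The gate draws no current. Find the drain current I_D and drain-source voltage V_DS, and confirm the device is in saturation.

I_D ≈ 6.4 mA, V_DS ≈ 13 V

V_G = V_DD·R_2/(R_1+R_2) = 17×270/600 = 7.65 V. With the source grounded, V_GS = V_G = 7.65 V.
Assume saturation: I_D = (k_n/2)(V_GS − V_t)² = (0.39/2)×(7.65 − 1.9)² = 0.195×5.75² = 6.45 mA.
V_DS = V_DD − I_D·R_D = 17 − 6.45×0.56 = 13.4 V.
Saturation requires V_DS ≥ V_GS − V_t = 5.75 V; 13.4 ≥ 5.75 ✓.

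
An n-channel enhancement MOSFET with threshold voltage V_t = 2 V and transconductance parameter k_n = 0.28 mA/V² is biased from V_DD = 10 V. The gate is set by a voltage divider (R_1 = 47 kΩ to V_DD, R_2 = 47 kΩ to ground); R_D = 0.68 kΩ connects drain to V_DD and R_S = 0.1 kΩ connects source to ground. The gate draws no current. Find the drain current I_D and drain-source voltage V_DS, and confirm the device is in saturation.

I_D ≈ 1.2 mA, V_DS ≈ 9.1 V

V_G = V_DD·R_2/(R_1+R_2) = 10×47/94 = 5 V.
Assume saturation: I_D = (k_n/2)(V_GS − V_t)² with V_GS = V_G − I_D·R_S = 5 − 0.1·I_D.
Substituting gives 0.0014·I_D² − 1.08·I_D + 1.26 = 0, with roots I_D = 1.16 or 773 mA.
The root I_D = 773 mA gives V_GS = -72.3 V ≤ V_t, so take I_D = 1.16 mA.
Then V_GS = 4.88 V and V_DS = V_DD − I_D(R_D+R_S) = 10 − 1.16×0.78 = 9.09 V.
Saturation requires V_DS ≥ V_GS − V_t = 2.88 V; 9.09 ≥ 2.88 ✓.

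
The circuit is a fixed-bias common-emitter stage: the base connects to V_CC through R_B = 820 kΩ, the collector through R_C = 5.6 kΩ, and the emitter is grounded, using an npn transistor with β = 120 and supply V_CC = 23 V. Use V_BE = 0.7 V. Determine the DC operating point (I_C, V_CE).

Base loop: V_CC = I_B·R_B + V_BE, so I_B = (23 − 0.7)/820 kΩ = 0.0272 mA.
In the active region I_C = β·I_B = 120 × 0.0272 = 3.26 mA.
Collector loop: V_CE = V_CC − I_C·R_C = 23 − 3.26×5.6 = 4.72 V.
Since V_CE = 4.72 V > V_CE(sat) ≈ 0.2 V, the transistor is in the active region as assumed.

I_C ≈ 3.3 mA, V_CE ≈ 4.7 V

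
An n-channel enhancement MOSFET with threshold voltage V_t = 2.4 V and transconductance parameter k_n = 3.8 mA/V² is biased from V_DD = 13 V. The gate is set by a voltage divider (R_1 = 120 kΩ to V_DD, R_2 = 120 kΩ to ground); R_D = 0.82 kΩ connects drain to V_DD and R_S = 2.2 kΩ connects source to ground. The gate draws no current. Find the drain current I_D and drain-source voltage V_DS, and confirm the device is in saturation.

I_D ≈ 1.5 mA, V_DS ≈ 8.6 V

V_G = V_DD·R_2/(R_1+R_2) = 13×120/240 = 6.5 V.
Assume saturation: I_D = (k_n/2)(V_GS − V_t)² with V_GS = V_G − I_D·R_S = 6.5 − 2.2·I_D.
Substituting gives 9.2·I_D² − 35.3·I_D + 31.9 = 0, with roots I_D = 1.46 or 2.37 mA.
The root I_D = 2.37 mA gives V_GS = 1.28 V ≤ V_t, so take I_D = 1.46 mA.
Then V_GS = 3.28 V and V_DS = V_DD − I_D(R_D+R_S) = 13 − 1.46×3.02 = 8.58 V.
Saturation requires V_DS ≥ V_GS − V_t = 0.878 V; 8.58 ≥ 0.878 ✓.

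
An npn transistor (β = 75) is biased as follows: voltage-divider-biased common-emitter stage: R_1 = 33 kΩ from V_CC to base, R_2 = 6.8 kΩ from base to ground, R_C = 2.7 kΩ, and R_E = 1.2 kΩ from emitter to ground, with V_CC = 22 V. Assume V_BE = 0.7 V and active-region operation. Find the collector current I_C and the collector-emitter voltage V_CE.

Thevenize the base divider: V_Th = V_CC·R_2/(R_1+R_2) = 22×6.8/39.8 = 3.76 V, R_Th = R_1‖R_2 = 5.64 kΩ.
Base-emitter loop: V_Th = I_B·R_Th + V_BE + (β+1)I_B·R_E, so I_B = (3.76 − 0.7) / (5.64 + 76×1.2) = 0.0316 mA.
I_C = β·I_B = 75×0.0316 = 2.37 mA, and I_E = (β+1)I_B = 2.4 mA.
V_CE = V_CC − I_C·R_C − I_E·R_E = 22 − 2.37×2.7 − 2.4×1.2 = 12.7 V.
V_CE = 12.7 V > 0.2 V confirms active-region operation.

I_C ≈ 2.4 mA, V_CE ≈ 13 V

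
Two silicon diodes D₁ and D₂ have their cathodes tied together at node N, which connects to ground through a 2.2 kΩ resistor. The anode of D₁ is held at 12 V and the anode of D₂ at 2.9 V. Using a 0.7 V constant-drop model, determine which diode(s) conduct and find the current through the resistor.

Assume both conduct. Then node N would need to be at both 12−0.7 = 11.3 V and 2.9−0.7 = 2.2 V, which is impossible.
Assume only D₁ conducts: V_N = 12 − 0.7 = 11.3 V, so I_R = 11.3/2.2 = 5.14 mA.
Check D₂: its anode-to-cathode voltage is 2.9 − 11.3 = -8.4 V < 0.7 V, so it is off. The assumption is consistent.

Only D₁ conducts; I_R ≈ 5.1 mA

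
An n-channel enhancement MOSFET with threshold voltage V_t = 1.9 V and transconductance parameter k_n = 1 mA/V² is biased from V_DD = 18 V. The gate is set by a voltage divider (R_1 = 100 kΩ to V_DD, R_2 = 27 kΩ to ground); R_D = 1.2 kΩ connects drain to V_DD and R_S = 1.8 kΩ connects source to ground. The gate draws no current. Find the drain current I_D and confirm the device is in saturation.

V_G = V_DD·R_2/(R_1+R_2) = 18×27/127 = 3.83 V.
Assume saturation: I_D = (k_n/2)(V_GS − V_t)² with V_GS = V_G − I_D·R_S = 3.83 − 1.8·I_D.
Substituting gives 1.62·I_D² − 4.47·I_D + 1.86 = 0, with roots I_D = 0.51 or 2.25 mA.
The root I_D = 2.25 mA gives V_GS = -0.221 V ≤ V_t, so take I_D = 0.51 mA.
Then V_GS = 2.91 V and V_DS = V_DD − I_D(R_D+R_S) = 18 − 0.51×3 = 16.5 V.
Saturation requires V_DS ≥ V_GS − V_t = 1.01 V; 16.5 ≥ 1.01 ✓.

I_D ≈ 0.51 mA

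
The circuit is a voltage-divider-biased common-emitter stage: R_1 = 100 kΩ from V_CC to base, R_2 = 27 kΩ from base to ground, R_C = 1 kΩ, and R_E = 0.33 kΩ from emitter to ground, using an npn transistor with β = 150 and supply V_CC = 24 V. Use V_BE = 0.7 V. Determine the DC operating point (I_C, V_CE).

Thevenize the base divider: V_Th = V_CC·R_2/(R_1+R_2) = 24×27/127 = 5.1 V, R_Th = R_1‖R_2 = 21.3 kΩ.
Base-emitter loop: V_Th = I_B·R_Th + V_BE + (β+1)I_B·R_E, so I_B = (5.1 − 0.7) / (21.3 + 151×0.33) = 0.0619 mA.
I_C = β·I_B = 150×0.0619 = 9.29 mA, and I_E = (β+1)I_B = 9.35 mA.
V_CE = V_CC − I_C·R_C − I_E·R_E = 24 − 9.29×1 − 9.35×0.33 = 11.6 V.
V_CE = 11.6 V > 0.2 V confirms active-region operation.

I_C ≈ 9.3 mA, V_CE ≈ 12 V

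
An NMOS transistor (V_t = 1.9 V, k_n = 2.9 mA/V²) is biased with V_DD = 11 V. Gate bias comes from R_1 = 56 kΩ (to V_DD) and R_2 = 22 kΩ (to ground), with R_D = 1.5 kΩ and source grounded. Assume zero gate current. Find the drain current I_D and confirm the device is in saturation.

V_G = V_DD·R_2/(R_1+R_2) = 11×22/78 = 3.1 V. With the source grounded, V_GS = V_G = 3.1 V.
Assume saturation: I_D = (k_n/2)(V_GS − V_t)² = (2.9/2)×(3.1 − 1.9)² = 1.45×1.2² = 2.1 mA.
V_DS = V_DD − I_D·R_D = 11 − 2.1×1.5 = 7.85 V.
Saturation requires V_DS ≥ V_GS − V_t = 1.2 V; 7.85 ≥ 1.2 ✓.

I_D ≈ 2.1 mA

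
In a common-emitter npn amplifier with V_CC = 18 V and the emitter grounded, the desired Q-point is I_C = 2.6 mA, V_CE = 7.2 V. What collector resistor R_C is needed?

R_C ≈ 4.2 kΩ

Collector loop: V_CC = I_C·R_C + V_CE.
R_C = (V_CC − V_CE)/I_C = (18 − 7.2)/2.6 = 4.15 kΩ.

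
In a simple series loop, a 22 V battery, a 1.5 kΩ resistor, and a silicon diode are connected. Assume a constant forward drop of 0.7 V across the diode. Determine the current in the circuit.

I ≈ 14 mA

KVL around the loop: 22 = V_D + I·R = 0.7 + I × 1.5 kΩ.
So I = (22 − 0.7) / 1.5 kΩ = 21.3 / 1.5 = 14.2 mA.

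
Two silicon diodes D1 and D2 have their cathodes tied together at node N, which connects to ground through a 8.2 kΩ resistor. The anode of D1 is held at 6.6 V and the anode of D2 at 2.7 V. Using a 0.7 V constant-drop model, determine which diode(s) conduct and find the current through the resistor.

Only D1 conducts; I_R ≈ 0.72 mA

Assume both conduct. Then node N would need to be at both 6.6−0.7 = 5.9 V and 2.7−0.7 = 2 V, which is impossible.
Assume only D1 conducts: V_N = 6.6 − 0.7 = 5.9 V, so I_R = 5.9/8.2 = 0.72 mA.
Check D2: its anode-to-cathode voltage is 2.7 − 5.9 = -3.2 V < 0.7 V, so it is off. The assumption is consistent.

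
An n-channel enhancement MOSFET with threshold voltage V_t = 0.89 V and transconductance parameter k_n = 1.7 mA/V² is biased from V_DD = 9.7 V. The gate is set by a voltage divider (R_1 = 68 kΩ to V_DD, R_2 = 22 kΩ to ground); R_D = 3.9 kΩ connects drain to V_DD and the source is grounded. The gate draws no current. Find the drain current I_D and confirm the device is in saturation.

V_G = V_DD·R_2/(R_1+R_2) = 9.7×22/90 = 2.37 V. With the source grounded, V_GS = V_G = 2.37 V.
Assume saturation: I_D = (k_n/2)(V_GS − V_t)² = (1.7/2)×(2.37 − 0.89)² = 0.85×1.48² = 1.86 mA.
V_DS = V_DD − I_D·R_D = 9.7 − 1.86×3.9 = 2.43 V.
Saturation requires V_DS ≥ V_GS − V_t = 1.48 V; 2.43 ≥ 1.48 ✓.

I_D ≈ 1.9 mA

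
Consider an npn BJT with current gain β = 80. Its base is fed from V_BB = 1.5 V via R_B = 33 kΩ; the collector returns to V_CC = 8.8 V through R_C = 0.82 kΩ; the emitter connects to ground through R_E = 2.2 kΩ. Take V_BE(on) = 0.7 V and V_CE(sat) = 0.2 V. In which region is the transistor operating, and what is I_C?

Assume active. Base-emitter loop: I_B = (V_BB − V_BE)/(R_B + (β+1)R_E) = (1.5 − 0.7)/(33 + 81×2.2) = 0.00379 mA.
I_C = β·I_B = 80×0.00379 = 0.303 mA.
V_CE = V_CC − I_C·R_C − I_E·R_E = 8.8 − 0.303×0.82 − 0.307×2.2 = 7.88 V > V_CE(sat), so the active-region assumption holds.

active; I_C ≈ 0.3 mA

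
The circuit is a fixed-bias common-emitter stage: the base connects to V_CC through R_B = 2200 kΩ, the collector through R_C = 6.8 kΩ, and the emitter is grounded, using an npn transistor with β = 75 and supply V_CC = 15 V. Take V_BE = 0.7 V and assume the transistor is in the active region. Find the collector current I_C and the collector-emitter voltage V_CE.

I_C ≈ 0.49 mA, V_CE ≈ 12 V

Base loop: V_CC = I_B·R_B + V_BE, so I_B = (15 − 0.7)/2200 kΩ = 0.0065 mA.
In the active region I_C = β·I_B = 75 × 0.0065 = 0.488 mA.
Collector loop: V_CE = V_CC − I_C·R_C = 15 − 0.488×6.8 = 11.7 V.
Since V_CE = 11.7 V > V_CE(sat) ≈ 0.2 V, the transistor is in the active region as assumed.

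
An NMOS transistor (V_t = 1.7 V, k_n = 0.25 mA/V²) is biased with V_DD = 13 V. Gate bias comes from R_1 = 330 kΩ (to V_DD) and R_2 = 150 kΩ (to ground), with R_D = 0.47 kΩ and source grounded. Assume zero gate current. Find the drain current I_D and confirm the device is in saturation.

V_G = V_DD·R_2/(R_1+R_2) = 13×150/480 = 4.06 V. With the source grounded, V_GS = V_G = 4.06 V.
Assume saturation: I_D = (k_n/2)(V_GS − V_t)² = (0.25/2)×(4.06 − 1.7)² = 0.125×2.36² = 0.698 mA.
V_DS = V_DD − I_D·R_D = 13 − 0.698×0.47 = 12.7 V.
Saturation requires V_DS ≥ V_GS − V_t = 2.36 V; 12.7 ≥ 2.36 ✓.

I_D ≈ 0.7 mA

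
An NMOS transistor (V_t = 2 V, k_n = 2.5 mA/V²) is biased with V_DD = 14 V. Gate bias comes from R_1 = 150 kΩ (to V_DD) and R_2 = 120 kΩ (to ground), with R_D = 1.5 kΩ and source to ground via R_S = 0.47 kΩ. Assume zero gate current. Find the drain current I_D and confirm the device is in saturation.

I_D ≈ 4.8 mA

V_G = V_DD·R_2/(R_1+R_2) = 14×120/270 = 6.22 V.
Assume saturation: I_D = (k_n/2)(V_GS − V_t)² with V_GS = V_G − I_D·R_S = 6.22 − 0.47·I_D.
Substituting gives 0.276·I_D² − 5.96·I_D + 22.3 = 0, with roots I_D = 4.81 or 16.8 mA.
The root I_D = 16.8 mA gives V_GS = -1.66 V ≤ V_t, so take I_D = 4.81 mA.
Then V_GS = 3.96 V and V_DS = V_DD − I_D(R_D+R_S) = 14 − 4.81×1.97 = 4.52 V.
Saturation requires V_DS ≥ V_GS − V_t = 1.96 V; 4.52 ≥ 1.96 ✓.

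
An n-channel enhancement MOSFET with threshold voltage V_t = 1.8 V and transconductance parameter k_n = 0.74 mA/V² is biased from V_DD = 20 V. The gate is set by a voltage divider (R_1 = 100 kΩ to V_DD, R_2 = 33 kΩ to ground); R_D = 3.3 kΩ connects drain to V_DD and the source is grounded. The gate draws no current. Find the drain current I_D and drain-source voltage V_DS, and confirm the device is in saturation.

V_G = V_DD·R_2/(R_1+R_2) = 20×33/133 = 4.96 V. With the source grounded, V_GS = V_G = 4.96 V.
Assume saturation: I_D = (k_n/2)(V_GS − V_t)² = (0.74/2)×(4.96 − 1.8)² = 0.37×3.16² = 3.7 mA.
V_DS = V_DD − I_D·R_D = 20 − 3.7×3.3 = 7.79 V.
Saturation requires V_DS ≥ V_GS − V_t = 3.16 V; 7.79 ≥ 3.16 ✓.

I_D ≈ 3.7 mA, V_DS ≈ 7.8 V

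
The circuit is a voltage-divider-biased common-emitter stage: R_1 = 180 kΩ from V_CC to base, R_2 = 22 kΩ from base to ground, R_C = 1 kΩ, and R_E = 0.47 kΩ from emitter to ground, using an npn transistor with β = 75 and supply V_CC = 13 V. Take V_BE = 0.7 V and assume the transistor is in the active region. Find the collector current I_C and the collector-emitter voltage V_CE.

Thevenize the base divider: V_Th = V_CC·R_2/(R_1+R_2) = 13×22/202 = 1.42 V, R_Th = R_1‖R_2 = 19.6 kΩ.
Base-emitter loop: V_Th = I_B·R_Th + V_BE + (β+1)I_B·R_E, so I_B = (1.42 − 0.7) / (19.6 + 76×0.47) = 0.0129 mA.
I_C = β·I_B = 75×0.0129 = 0.97 mA, and I_E = (β+1)I_B = 0.983 mA.
V_CE = V_CC − I_C·R_C − I_E·R_E = 13 − 0.97×1 − 0.983×0.47 = 11.6 V.
V_CE = 11.6 V > 0.2 V confirms active-region operation.

I_C ≈ 0.97 mA, V_CE ≈ 12 V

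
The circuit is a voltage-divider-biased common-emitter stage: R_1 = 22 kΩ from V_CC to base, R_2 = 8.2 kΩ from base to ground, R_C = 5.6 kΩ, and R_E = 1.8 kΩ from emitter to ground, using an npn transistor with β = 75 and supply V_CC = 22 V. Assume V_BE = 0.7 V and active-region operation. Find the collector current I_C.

Thevenize the base divider: V_Th = V_CC·R_2/(R_1+R_2) = 22×8.2/30.2 = 5.97 V, R_Th = R_1‖R_2 = 5.97 kΩ.
Base-emitter loop: V_Th = I_B·R_Th + V_BE + (β+1)I_B·R_E, so I_B = (5.97 − 0.7) / (5.97 + 76×1.8) = 0.0369 mA.
I_C = β·I_B = 75×0.0369 = 2.77 mA, and I_E = (β+1)I_B = 2.81 mA.
V_CE = V_CC − I_C·R_C − I_E·R_E = 22 − 2.77×5.6 − 2.81×1.8 = 1.43 V.
V_CE = 1.43 V > 0.2 V confirms active-region operation.

I_C ≈ 2.8 mA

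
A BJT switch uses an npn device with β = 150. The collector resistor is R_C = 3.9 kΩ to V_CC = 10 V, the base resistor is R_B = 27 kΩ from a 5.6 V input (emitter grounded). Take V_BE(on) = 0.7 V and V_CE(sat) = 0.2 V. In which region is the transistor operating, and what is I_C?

Assume active: I_B = (5.6 − 0.7)/27 = 0.181 mA, giving I_C = β·I_B = 27.2 mA.
But then V_CE = 10 − 27.2×3.9 = -96.2 V < V_CE(sat) = 0.2 V — impossible in the active region.
So the transistor is saturated. With V_CE = 0.2 V, I_C = (V_CC − 0.2)/R_C = 9.8/3.9 = 2.51 mA.
Check: β·I_B = 27.2 mA > I_C = 2.51 mA, confirming saturation.

saturation; I_C ≈ 2.5 mA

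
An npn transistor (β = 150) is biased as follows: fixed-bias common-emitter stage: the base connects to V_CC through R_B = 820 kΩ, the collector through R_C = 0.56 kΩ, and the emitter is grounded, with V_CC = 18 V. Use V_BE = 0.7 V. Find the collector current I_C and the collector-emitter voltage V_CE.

I_C ≈ 3.2 mA, V_CE ≈ 16 V

Base loop: V_CC = I_B·R_B + V_BE, so I_B = (18 − 0.7)/820 kΩ = 0.0211 mA.
In the active region I_C = β·I_B = 150 × 0.0211 = 3.16 mA.
Collector loop: V_CE = V_CC − I_C·R_C = 18 − 3.16×0.56 = 16.2 V.
Since V_CE = 16.2 V > V_CE(sat) ≈ 0.2 V, the transistor is in the active region as assumed.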